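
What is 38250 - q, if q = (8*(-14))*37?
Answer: 42394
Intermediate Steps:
q = -4144 (q = -112*37 = -4144)
38250 - q = 38250 - 1*(-4144) = 38250 + 4144 = 42394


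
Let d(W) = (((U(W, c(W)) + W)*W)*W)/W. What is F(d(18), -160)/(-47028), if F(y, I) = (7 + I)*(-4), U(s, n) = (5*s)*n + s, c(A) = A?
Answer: -51/3919 ≈ -0.013014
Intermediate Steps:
U(s, n) = s + 5*n*s (U(s, n) = 5*n*s + s = s + 5*n*s)
d(W) = W*(W + W*(1 + 5*W)) (d(W) = (((W*(1 + 5*W) + W)*W)*W)/W = (((W + W*(1 + 5*W))*W)*W)/W = ((W*(W + W*(1 + 5*W)))*W)/W = (W²*(W + W*(1 + 5*W)))/W = W*(W + W*(1 + 5*W)))
F(y, I) = -28 - 4*I
F(d(18), -160)/(-47028) = (-28 - 4*(-160))/(-47028) = (-28 + 640)*(-1/47028) = 612*(-1/47028) = -51/3919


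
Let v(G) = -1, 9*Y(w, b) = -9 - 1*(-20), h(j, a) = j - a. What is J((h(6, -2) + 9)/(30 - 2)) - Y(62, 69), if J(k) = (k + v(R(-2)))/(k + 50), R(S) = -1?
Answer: -15686/12753 ≈ -1.2300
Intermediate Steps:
Y(w, b) = 11/9 (Y(w, b) = (-9 - 1*(-20))/9 = (-9 + 20)/9 = (⅑)*11 = 11/9)
J(k) = (-1 + k)/(50 + k) (J(k) = (k - 1)/(k + 50) = (-1 + k)/(50 + k))
J((h(6, -2) + 9)/(30 - 2)) - Y(62, 69) = (-1 + ((6 - 1*(-2)) + 9)/(30 - 2))/(50 + ((6 - 1*(-2)) + 9)/(30 - 2)) - 1*11/9 = (-1 + ((6 + 2) + 9)/28)/(50 + ((6 + 2) + 9)/28) - 11/9 = (-1 + (8 + 9)*(1/28))/(50 + (8 + 9)*(1/28)) - 11/9 = (-1 + 17*(1/28))/(50 + 17*(1/28)) - 11/9 = (-1 + 17/28)/(50 + 17/28) - 11/9 = -11/28/(1417/28) - 11/9 = (28/1417)*(-11/28) - 11/9 = -11/1417 - 11/9 = -15686/12753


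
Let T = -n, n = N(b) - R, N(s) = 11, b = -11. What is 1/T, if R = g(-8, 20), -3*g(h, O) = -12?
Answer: -⅐ ≈ -0.14286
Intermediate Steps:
g(h, O) = 4 (g(h, O) = -⅓*(-12) = 4)
R = 4
n = 7 (n = 11 - 1*4 = 11 - 4 = 7)
T = -7 (T = -1*7 = -7)
1/T = 1/(-7) = -⅐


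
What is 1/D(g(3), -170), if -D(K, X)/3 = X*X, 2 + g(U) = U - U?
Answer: -1/86700 ≈ -1.1534e-5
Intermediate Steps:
g(U) = -2 (g(U) = -2 + (U - U) = -2 + 0 = -2)
D(K, X) = -3*X² (D(K, X) = -3*X*X = -3*X²)
1/D(g(3), -170) = 1/(-3*(-170)²) = 1/(-3*28900) = 1/(-86700) = -1/86700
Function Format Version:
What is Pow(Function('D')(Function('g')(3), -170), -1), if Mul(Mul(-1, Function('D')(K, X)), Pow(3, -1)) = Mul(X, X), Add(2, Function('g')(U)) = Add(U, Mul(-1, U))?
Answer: Rational(-1, 86700) ≈ -1.1534e-5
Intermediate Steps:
Function('g')(U) = -2 (Function('g')(U) = Add(-2, Add(U, Mul(-1, U))) = Add(-2, 0) = -2)
Function('D')(K, X) = Mul(-3, Pow(X, 2)) (Function('D')(K, X) = Mul(-3, Mul(X, X)) = Mul(-3, Pow(X, 2)))
Pow(Function('D')(Function('g')(3), -170), -1) = Pow(Mul(-3, Pow(-170, 2)), -1) = Pow(Mul(-3, 28900), -1) = Pow(-86700, -1) = Rational(-1, 86700)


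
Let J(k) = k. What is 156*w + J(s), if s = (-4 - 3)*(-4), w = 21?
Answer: 3304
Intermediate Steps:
s = 28 (s = -7*(-4) = 28)
156*w + J(s) = 156*21 + 28 = 3276 + 28 = 3304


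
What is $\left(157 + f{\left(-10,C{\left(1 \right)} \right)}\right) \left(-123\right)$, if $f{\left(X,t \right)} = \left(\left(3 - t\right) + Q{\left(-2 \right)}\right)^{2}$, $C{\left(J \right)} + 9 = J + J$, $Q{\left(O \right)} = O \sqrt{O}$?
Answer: $-30627 + 4920 i \sqrt{2} \approx -30627.0 + 6957.9 i$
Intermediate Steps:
$Q{\left(O \right)} = O^{\frac{3}{2}}$
$C{\left(J \right)} = -9 + 2 J$ ($C{\left(J \right)} = -9 + \left(J + J\right) = -9 + 2 J$)
$f{\left(X,t \right)} = \left(3 - t - 2 i \sqrt{2}\right)^{2}$ ($f{\left(X,t \right)} = \left(\left(3 - t\right) + \left(-2\right)^{\frac{3}{2}}\right)^{2} = \left(\left(3 - t\right) - 2 i \sqrt{2}\right)^{2} = \left(3 - t - 2 i \sqrt{2}\right)^{2}$)
$\left(157 + f{\left(-10,C{\left(1 \right)} \right)}\right) \left(-123\right) = \left(157 + \left(3 - \left(-9 + 2 \cdot 1\right) - 2 i \sqrt{2}\right)^{2}\right) \left(-123\right) = \left(157 + \left(3 - \left(-9 + 2\right) - 2 i \sqrt{2}\right)^{2}\right) \left(-123\right) = \left(157 + \left(3 - -7 - 2 i \sqrt{2}\right)^{2}\right) \left(-123\right) = \left(157 + \left(3 + 7 - 2 i \sqrt{2}\right)^{2}\right) \left(-123\right) = \left(157 + \left(10 - 2 i \sqrt{2}\right)^{2}\right) \left(-123\right) = -19311 - 123 \left(10 - 2 i \sqrt{2}\right)^{2}$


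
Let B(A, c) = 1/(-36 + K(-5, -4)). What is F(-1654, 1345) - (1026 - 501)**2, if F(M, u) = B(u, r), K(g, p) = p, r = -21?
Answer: -11025001/40 ≈ -2.7563e+5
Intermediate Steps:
B(A, c) = -1/40 (B(A, c) = 1/(-36 - 4) = 1/(-40) = -1/40)
F(M, u) = -1/40
F(-1654, 1345) - (1026 - 501)**2 = -1/40 - (1026 - 501)**2 = -1/40 - 1*525**2 = -1/40 - 1*275625 = -1/40 - 275625 = -11025001/40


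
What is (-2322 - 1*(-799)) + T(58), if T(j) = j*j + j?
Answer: 1899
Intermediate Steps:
T(j) = j + j² (T(j) = j² + j = j + j²)
(-2322 - 1*(-799)) + T(58) = (-2322 - 1*(-799)) + 58*(1 + 58) = (-2322 + 799) + 58*59 = -1523 + 3422 = 1899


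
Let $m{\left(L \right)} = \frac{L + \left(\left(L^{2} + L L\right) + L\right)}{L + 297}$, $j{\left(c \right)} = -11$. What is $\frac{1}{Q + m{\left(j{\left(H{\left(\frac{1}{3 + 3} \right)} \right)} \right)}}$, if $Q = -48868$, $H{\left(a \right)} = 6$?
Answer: $- \frac{13}{635274} \approx -2.0464 \cdot 10^{-5}$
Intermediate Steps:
$m{\left(L \right)} = \frac{2 L + 2 L^{2}}{297 + L}$ ($m{\left(L \right)} = \frac{L + \left(\left(L^{2} + L^{2}\right) + L\right)}{297 + L} = \frac{L + \left(2 L^{2} + L\right)}{297 + L} = \frac{L + \left(L + 2 L^{2}\right)}{297 + L} = \frac{2 L + 2 L^{2}}{297 + L}$)
$\frac{1}{Q + m{\left(j{\left(H{\left(\frac{1}{3 + 3} \right)} \right)} \right)}} = \frac{1}{-48868 + 2 \left(-11\right) \frac{1}{297 - 11} \left(1 - 11\right)} = \frac{1}{-48868 + 2 \left(-11\right) \frac{1}{286} \left(-10\right)} = \frac{1}{-48868 + \frac{10}{13}} = \frac{1}{- \frac{635274}{13}} = - \frac{13}{635274}$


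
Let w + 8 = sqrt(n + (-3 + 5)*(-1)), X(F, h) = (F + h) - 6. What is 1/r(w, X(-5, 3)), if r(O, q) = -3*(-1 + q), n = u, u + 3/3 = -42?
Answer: 1/27 ≈ 0.037037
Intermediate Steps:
u = -43 (u = -1 - 42 = -43)
n = -43
X(F, h) = -6 + F + h
w = -8 + 3*I*sqrt(5) (w = -8 + sqrt(-43 + (-3 + 5)*(-1)) = -8 + sqrt(-43 + 2*(-1)) = -8 + sqrt(-43 - 2) = -8 + sqrt(-45) = -8 + 3*I*sqrt(5) ≈ -8.0 + 6.7082*I)
r(O, q) = 3 - 3*q
1/r(w, X(-5, 3)) = 1/(3 - 3*(-6 - 5 + 3)) = 1/(3 - 3*(-8)) = 1/(3 + 24) = 1/27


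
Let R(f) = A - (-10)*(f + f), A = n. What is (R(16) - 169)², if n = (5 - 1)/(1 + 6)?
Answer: 1125721/49 ≈ 22974.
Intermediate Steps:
n = 4/7 ≈ 0.57143
A = 4/7 ≈ 0.57143
R(f) = 4/7 + 20*f (R(f) = 4/7 - (-10)*(f + f) = 4/7 - (-10)*2*f = 4/7 - (-20)*f = 4/7 + 20*f)
(R(16) - 169)² = ((4/7 + 20*16) - 169)² = ((4/7 + 320) - 169)² = (2244/7 - 169)² = (1061/7)² = 1125721/49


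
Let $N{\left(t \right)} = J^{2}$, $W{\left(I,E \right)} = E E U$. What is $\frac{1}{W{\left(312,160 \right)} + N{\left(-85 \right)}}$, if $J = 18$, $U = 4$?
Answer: $\frac{1}{102724} \approx 9.7348 \cdot 10^{-6}$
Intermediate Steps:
$W{\left(I,E \right)} = 4 E^{2}$ ($W{\left(I,E \right)} = E E 4 = E^{2} \cdot 4 = 4 E^{2}$)
$N{\left(t \right)} = 324$ ($N{\left(t \right)} = 18^{2} = 324$)
$\frac{1}{W{\left(312,160 \right)} + N{\left(-85 \right)}} = \frac{1}{4 \cdot 160^{2} + 324} = \frac{1}{4 \cdot 25600 + 324} = \frac{1}{102400 + 324} = \frac{1}{102724}$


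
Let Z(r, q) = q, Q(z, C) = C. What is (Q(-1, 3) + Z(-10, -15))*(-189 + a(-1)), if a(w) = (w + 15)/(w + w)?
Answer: 2352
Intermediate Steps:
a(w) = (15 + w)/(2*w) (a(w) = (15 + w)/((2*w)) = (15 + w)*(1/(2*w)) = (15 + w)/(2*w))
(Q(-1, 3) + Z(-10, -15))*(-189 + a(-1)) = (3 - 15)*(-189 + (1/2)*(15 - 1)/(-1)) = -12*(-189 + (1/2)*(-1)*14) = -12*(-189 - 7) = -12*(-196) = 2352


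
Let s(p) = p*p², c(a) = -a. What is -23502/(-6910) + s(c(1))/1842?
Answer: 21641887/6364110 ≈ 3.4006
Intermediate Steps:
s(p) = p³
-23502/(-6910) + s(c(1))/1842 = -23502/(-6910) + (-1*1)³/1842 = -23502*(-1/6910) + (-1)³*(1/1842) = 11751/3455 - 1*1/1842 = 11751/3455 - 1/1842 = 21641887/6364110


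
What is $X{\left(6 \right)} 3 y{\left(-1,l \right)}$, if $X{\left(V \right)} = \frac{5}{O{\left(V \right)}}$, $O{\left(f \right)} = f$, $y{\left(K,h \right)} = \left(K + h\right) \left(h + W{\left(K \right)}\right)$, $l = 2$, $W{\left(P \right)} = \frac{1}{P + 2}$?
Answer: $\frac{15}{2} \approx 7.5$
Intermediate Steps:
$W{\left(P \right)} = \frac{1}{2 + P}$
$y{\left(K,h \right)} = \left(K + h\right) \left(h + \frac{1}{2 + K}\right)$
$X{\left(V \right)} = \frac{5}{V}$
$X{\left(6 \right)} 3 y{\left(-1,l \right)} = \frac{5}{6} \cdot 3 \frac{-1 + 2 + 2 \left(2 - 1\right) \left(-1 + 2\right)}{2 - 1} = 5 \cdot \frac{1}{6} \cdot 3 \frac{-1 + 2 + 2 \cdot 1 \cdot 1}{1} = \frac{5}{6} \cdot 3 \cdot 1 \left(-1 + 2 + 2\right) = \frac{5 \cdot 1 \cdot 3}{2} = \frac{5}{2} \cdot 3 = \frac{15}{2}$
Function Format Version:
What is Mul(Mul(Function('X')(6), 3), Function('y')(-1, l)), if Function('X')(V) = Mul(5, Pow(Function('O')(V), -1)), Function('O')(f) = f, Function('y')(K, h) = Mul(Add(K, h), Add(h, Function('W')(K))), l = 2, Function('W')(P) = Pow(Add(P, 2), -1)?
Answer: Rational(15, 2) ≈ 7.5000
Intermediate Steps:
Function('W')(P) = Pow(Add(2, P), -1)
Function('y')(K, h) = Mul(Add(K, h), Add(h, Pow(Add(2, K), -1)))
Function('X')(V) = Mul(5, Pow(V, -1))
Mul(Mul(Function('X')(6), 3), Function('y')(-1, l)) = Mul(Mul(Mul(5, Pow(6, -1)), 3), Mul(Pow(Add(2, -1), -1), Add(-1, 2, Mul(2, Add(2, -1), Add(-1, 2))))) = Mul(Mul(Mul(5, Rational(1, 6)), 3), Mul(Pow(1, -1), Add(-1, 2, Mul(2, 1, 1)))) = Mul(Mul(Rational(5, 6), 3), Mul(1, Add(-1, 2, 2))) = Mul(Rational(5, 2), Mul(1, 3)) = Mul(Rational(5, 2), 3) = Rational(15, 2)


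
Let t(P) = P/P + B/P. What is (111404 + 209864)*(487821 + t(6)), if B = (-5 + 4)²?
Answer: 470164955522/3 ≈ 1.5672e+11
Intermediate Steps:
B = 1 (B = (-1)² = 1)
t(P) = 1 + 1/P (t(P) = P/P + 1/P = 1 + 1/P)
(111404 + 209864)*(487821 + t(6)) = (111404 + 209864)*(487821 + (1 + 6)/6) = 321268*(487821 + (⅙)*7) = 321268*(487821 + 7/6) = 321268*(2926933/6) = 470164955522/3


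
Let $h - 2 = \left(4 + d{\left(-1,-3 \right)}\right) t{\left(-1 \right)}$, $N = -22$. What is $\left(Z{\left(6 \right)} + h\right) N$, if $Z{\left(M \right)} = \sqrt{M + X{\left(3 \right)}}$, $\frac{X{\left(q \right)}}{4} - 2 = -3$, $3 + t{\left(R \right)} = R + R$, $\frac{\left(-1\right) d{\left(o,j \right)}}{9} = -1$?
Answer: $1386 - 22 \sqrt{2} \approx 1354.9$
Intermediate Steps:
$d{\left(o,j \right)} = 9$ ($d{\left(o,j \right)} = \left(-9\right) \left(-1\right) = 9$)
$t{\left(R \right)} = -3 + 2 R$ ($t{\left(R \right)} = -3 + \left(R + R\right) = -3 + 2 R$)
$X{\left(q \right)} = -4$ ($X{\left(q \right)} = 8 + 4 \left(-3\right) = 8 - 12 = -4$)
$Z{\left(M \right)} = \sqrt{-4 + M}$ ($Z{\left(M \right)} = \sqrt{M - 4} = \sqrt{-4 + M}$)
$h = -63$ ($h = 2 + \left(4 + 9\right) \left(-3 + 2 \left(-1\right)\right) = 2 + 13 \left(-3 - 2\right) = 2 + 13 \left(-5\right) = 2 - 65 = -63$)
$\left(Z{\left(6 \right)} + h\right) N = \left(\sqrt{-4 + 6} - 63\right) \left(-22\right) = \left(\sqrt{2} - 63\right) \left(-22\right) = \left(-63 + \sqrt{2}\right) \left(-22\right) = 1386 - 22 \sqrt{2}$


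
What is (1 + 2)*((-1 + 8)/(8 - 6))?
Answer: 21/2 ≈ 10.500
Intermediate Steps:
(1 + 2)*((-1 + 8)/(8 - 6)) = 3*(7/2) = 21/2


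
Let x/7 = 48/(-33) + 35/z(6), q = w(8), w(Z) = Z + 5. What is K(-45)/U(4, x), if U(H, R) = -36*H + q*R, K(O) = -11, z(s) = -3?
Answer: 363/44155 ≈ 0.0082210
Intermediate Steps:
w(Z) = 5 + Z
q = 13 (q = 5 + 8 = 13)
x = -3031/33 (x = 7*(48/(-33) + 35/(-3)) = 7*(48*(-1/33) + 35*(-1/3)) = 7*(-16/11 - 35/3) = 7*(-433/33) = -3031/33 ≈ -91.849)
U(H, R) = -36*H + 13*R
K(-45)/U(4, x) = -11/(-36*4 + 13*(-3031/33)) = -11/(-144 - 39403/33) = -11/(-44155/33) = -11*(-33/44155) = 363/44155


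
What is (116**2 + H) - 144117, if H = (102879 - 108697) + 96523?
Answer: -39956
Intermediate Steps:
H = 90705 (H = -5818 + 96523 = 90705)
(116**2 + H) - 144117 = (116**2 + 90705) - 144117 = (13456 + 90705) - 144117 = 104161 - 144117 = -39956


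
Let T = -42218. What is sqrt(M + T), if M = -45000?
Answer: I*sqrt(87218) ≈ 295.33*I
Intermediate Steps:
sqrt(M + T) = sqrt(-45000 - 42218) = sqrt(-87218) = I*sqrt(87218)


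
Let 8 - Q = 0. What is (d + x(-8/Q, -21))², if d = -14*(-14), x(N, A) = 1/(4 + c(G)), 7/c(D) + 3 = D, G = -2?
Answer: 6517809/169 ≈ 38567.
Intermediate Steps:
Q = 8 (Q = 8 - 1*0 = 8 + 0 = 8)
c(D) = 7/(-3 + D)
x(N, A) = 5/13 (x(N, A) = 1/(4 + 7/(-3 - 2)) = 1/(4 + 7/(-5)) = 1/(4 + 7*(-⅕)) = 1/(4 - 7/5) = 1/(13/5) = 5/13)
d = 196
(d + x(-8/Q, -21))² = (196 + 5/13)² = (2553/13)² = 6517809/169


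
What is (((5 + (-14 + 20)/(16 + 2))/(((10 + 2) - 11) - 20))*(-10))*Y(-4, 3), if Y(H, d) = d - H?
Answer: 1120/57 ≈ 19.649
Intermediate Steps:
(((5 + (-14 + 20)/(16 + 2))/(((10 + 2) - 11) - 20))*(-10))*Y(-4, 3) = (((5 + (-14 + 20)/(16 + 2))/(((10 + 2) - 11) - 20))*(-10))*(3 - 1*(-4)) = (((5 + 6/18)/((12 - 11) - 20))*(-10))*(3 + 4) = (((5 + 6*(1/18))/(1 - 20))*(-10))*7 = (((5 + ⅓)/(-19))*(-10))*7 = (((16/3)*(-1/19))*(-10))*7 = -16/57*(-10)*7 = (160/57)*7 = 1120/57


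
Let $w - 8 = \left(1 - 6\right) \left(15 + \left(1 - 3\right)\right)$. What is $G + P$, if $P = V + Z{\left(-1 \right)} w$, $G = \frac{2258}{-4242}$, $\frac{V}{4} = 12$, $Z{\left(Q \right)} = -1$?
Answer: $\frac{221576}{2121} \approx 104.47$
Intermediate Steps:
$V = 48$ ($V = 4 \cdot 12 = 48$)
$w = -57$ ($w = 8 + \left(1 - 6\right) \left(15 + \left(1 - 3\right)\right) = 8 - 5 \left(15 - 2\right) = 8 - 65 = -57$)
$G = - \frac{1129}{2121}$ ($G = 2258 \left(- \frac{1}{4242}\right) = - \frac{1129}{2121} \approx -0.5323$)
$P = 105$ ($P = 48 - -57 = 48 + 57 = 105$)
$G + P = - \frac{1129}{2121} + 105 = \frac{221576}{2121}$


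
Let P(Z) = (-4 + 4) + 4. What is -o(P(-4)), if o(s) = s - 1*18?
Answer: 14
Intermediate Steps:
P(Z) = 4 (P(Z) = 0 + 4 = 4)
o(s) = -18 + s (o(s) = s - 18 = -18 + s)
-o(P(-4)) = -(-18 + 4) = -1*(-14) = 14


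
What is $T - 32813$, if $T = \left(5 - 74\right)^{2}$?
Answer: $-28052$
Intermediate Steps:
$T = 4761$ ($T = \left(-69\right)^{2} = 4761$)
$T - 32813 = 4761 - 32813 = -28052$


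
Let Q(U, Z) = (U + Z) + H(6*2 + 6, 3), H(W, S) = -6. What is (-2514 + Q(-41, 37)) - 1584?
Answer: -4108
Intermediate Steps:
Q(U, Z) = -6 + U + Z (Q(U, Z) = (U + Z) - 6 = -6 + U + Z)
(-2514 + Q(-41, 37)) - 1584 = (-2514 + (-6 - 41 + 37)) - 1584 = (-2514 - 10) - 1584 = -2524 - 1584 = -4108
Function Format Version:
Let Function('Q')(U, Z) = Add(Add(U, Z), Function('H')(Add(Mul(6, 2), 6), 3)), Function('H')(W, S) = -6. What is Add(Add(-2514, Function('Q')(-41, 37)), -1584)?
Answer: -4108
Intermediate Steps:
Function('Q')(U, Z) = Add(-6, U, Z) (Function('Q')(U, Z) = Add(Add(U, Z), -6) = Add(-6, U, Z))
Add(Add(-2514, Function('Q')(-41, 37)), -1584) = Add(Add(-2514, Add(-6, -41, 37)), -1584) = Add(Add(-2514, -10), -1584) = Add(-2524, -1584) = -4108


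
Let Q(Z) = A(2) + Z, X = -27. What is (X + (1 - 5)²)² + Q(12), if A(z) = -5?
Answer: 128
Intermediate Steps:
Q(Z) = -5 + Z
(X + (1 - 5)²)² + Q(12) = (-27 + (1 - 5)²)² + (-5 + 12) = (-27 + (-4)²)² + 7 = (-27 + 16)² + 7 = (-11)² + 7 = 121 + 7 = 128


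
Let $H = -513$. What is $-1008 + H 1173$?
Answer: $-602757$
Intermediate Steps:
$-1008 + H 1173 = -1008 - 601749 = -602757$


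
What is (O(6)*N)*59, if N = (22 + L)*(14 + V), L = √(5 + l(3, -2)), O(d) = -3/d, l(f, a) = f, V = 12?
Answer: -16874 - 1534*√2 ≈ -19043.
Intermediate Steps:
L = 2*√2 (L = √(5 + 3) = √8 = 2*√2 ≈ 2.8284)
N = 572 + 52*√2 (N = (22 + 2*√2)*(14 + 12) = (22 + 2*√2)*26 = 572 + 52*√2 ≈ 645.54)
(O(6)*N)*59 = ((-3/6)*(572 + 52*√2))*59 = ((-3*⅙)*(572 + 52*√2))*59 = -(572 + 52*√2)/2*59 = (-286 - 26*√2)*59 = -16874 - 1534*√2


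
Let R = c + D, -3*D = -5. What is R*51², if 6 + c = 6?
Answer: 4335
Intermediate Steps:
c = 0 (c = -6 + 6 = 0)
D = 5/3 (D = -⅓*(-5) = 5/3 ≈ 1.6667)
R = 5/3 (R = 0 + 5/3 = 5/3 ≈ 1.6667)
R*51² = (5/3)*51² = (5/3)*2601 = 4335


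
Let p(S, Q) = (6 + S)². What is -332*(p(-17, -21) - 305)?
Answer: 61088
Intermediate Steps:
-332*(p(-17, -21) - 305) = -332*((6 - 17)² - 305) = -332*((-11)² - 305) = -332*(121 - 305) = -332*(-184) = 61088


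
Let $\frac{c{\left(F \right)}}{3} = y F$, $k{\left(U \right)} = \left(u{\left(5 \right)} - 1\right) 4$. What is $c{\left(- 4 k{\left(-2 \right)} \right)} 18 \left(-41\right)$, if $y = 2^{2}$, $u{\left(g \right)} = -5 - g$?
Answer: $-1558656$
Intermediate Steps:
$k{\left(U \right)} = -44$ ($k{\left(U \right)} = \left(\left(-5 - 5\right) - 1\right) 4 = \left(-10 - 1\right) 4 = \left(-11\right) 4 = -44$)
$y = 4$
$c{\left(F \right)} = 12 F$ ($c{\left(F \right)} = 3 \cdot 4 F = 12 F$)
$c{\left(- 4 k{\left(-2 \right)} \right)} 18 \left(-41\right) = 12 \left(\left(-4\right) \left(-44\right)\right) 18 \left(-41\right) = 12 \cdot 176 \cdot 18 \left(-41\right) = 2112 \cdot 18 \left(-41\right) = 38016 \left(-41\right) = -1558656$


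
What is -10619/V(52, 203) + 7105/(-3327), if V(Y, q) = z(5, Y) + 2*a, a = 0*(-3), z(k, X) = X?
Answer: -35698873/173004 ≈ -206.35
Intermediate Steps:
a = 0
V(Y, q) = Y (V(Y, q) = Y + 2*0 = Y + 0 = Y)
-10619/V(52, 203) + 7105/(-3327) = -10619/52 + 7105/(-3327) = -10619*1/52 + 7105*(-1/3327) = -10619/52 - 7105/3327 = -35698873/173004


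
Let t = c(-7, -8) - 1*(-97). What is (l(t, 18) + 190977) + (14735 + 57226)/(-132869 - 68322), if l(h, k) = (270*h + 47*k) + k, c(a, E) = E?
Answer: 43431230400/201191 ≈ 2.1587e+5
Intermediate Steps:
t = 89 (t = -8 - 1*(-97) = -8 + 97 = 89)
l(h, k) = 48*k + 270*h (l(h, k) = (47*k + 270*h) + k = 48*k + 270*h)
(l(t, 18) + 190977) + (14735 + 57226)/(-132869 - 68322) = ((48*18 + 270*89) + 190977) + (14735 + 57226)/(-132869 - 68322) = ((864 + 24030) + 190977) + 71961/(-201191) = (24894 + 190977) + 71961*(-1/201191) = 215871 - 71961/201191 = 43431230400/201191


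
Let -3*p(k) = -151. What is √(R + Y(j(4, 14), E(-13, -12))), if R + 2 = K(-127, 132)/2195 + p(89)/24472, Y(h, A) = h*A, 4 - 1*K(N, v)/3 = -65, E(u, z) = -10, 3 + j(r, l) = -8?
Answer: √701780947089144510/80574060 ≈ 10.397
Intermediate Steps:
j(r, l) = -11 (j(r, l) = -3 - 8 = -11)
K(N, v) = 207 (K(N, v) = 12 - 3*(-65) = 12 + 195 = 207)
Y(h, A) = A*h
p(k) = 151/3 (p(k) = -⅓*(-151) = 151/3)
R = -306767683/161148120 (R = -2 + (207/2195 + (151/3)/24472) = -2 + (207*(1/2195) + (151/3)*(1/24472)) = -2 + (207/2195 + 151/73416) = -2 + 15528557/161148120 = -306767683/161148120 ≈ -1.9036)
√(R + Y(j(4, 14), E(-13, -12))) = √(-306767683/161148120 - 10*(-11)) = √(-306767683/161148120 + 110) = √(17419525517/161148120) = √701780947089144510/80574060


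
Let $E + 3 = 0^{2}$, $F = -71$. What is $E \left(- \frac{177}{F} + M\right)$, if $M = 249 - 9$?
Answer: $- \frac{51651}{71} \approx -727.48$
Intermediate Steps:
$M = 240$
$E = -3$ ($E = -3 + 0^{2} = -3 + 0 = -3$)
$E \left(- \frac{177}{F} + M\right) = - 3 \left(- \frac{177}{-71} + 240\right) = - 3 \left(\left(-177\right) \left(- \frac{1}{71}\right) + 240\right) = - 3 \left(\frac{177}{71} + 240\right) = \left(-3\right) \frac{17217}{71} = - \frac{51651}{71}$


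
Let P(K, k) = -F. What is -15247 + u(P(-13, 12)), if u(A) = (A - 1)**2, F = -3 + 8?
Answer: -15211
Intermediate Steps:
F = 5
P(K, k) = -5 (P(K, k) = -1*5 = -5)
u(A) = (-1 + A)**2
-15247 + u(P(-13, 12)) = -15247 + (-1 - 5)**2 = -15247 + (-6)**2 = -15247 + 36 = -15211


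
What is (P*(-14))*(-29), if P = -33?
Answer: -13398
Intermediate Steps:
(P*(-14))*(-29) = -33*(-14)*(-29) = 462*(-29) = -13398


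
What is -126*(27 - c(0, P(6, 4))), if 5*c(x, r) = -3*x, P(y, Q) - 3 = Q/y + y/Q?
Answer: -3402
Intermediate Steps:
P(y, Q) = 3 + Q/y + y/Q (P(y, Q) = 3 + (Q/y + y/Q) = 3 + Q/y + y/Q)
c(x, r) = -3*x/5 (c(x, r) = (-3*x)/5 = -3*x/5)
-126*(27 - c(0, P(6, 4))) = -126*(27 - (-3)*0/5) = -126*(27 - 1*0) = -126*(27 + 0) = -126*27 = -3402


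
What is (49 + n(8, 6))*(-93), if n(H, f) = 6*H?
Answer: -9021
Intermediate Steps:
(49 + n(8, 6))*(-93) = (49 + 6*8)*(-93) = (49 + 48)*(-93) = 97*(-93) = -9021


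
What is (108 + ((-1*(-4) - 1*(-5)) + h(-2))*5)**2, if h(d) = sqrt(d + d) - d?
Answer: 26469 + 3260*I ≈ 26469.0 + 3260.0*I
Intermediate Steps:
h(d) = -d + sqrt(2)*sqrt(d) (h(d) = sqrt(2*d) - d = sqrt(2)*sqrt(d) - d = -d + sqrt(2)*sqrt(d))
(108 + ((-1*(-4) - 1*(-5)) + h(-2))*5)**2 = (108 + ((-1*(-4) - 1*(-5)) + (-1*(-2) + sqrt(2)*sqrt(-2)))*5)**2 = (108 + ((4 + 5) + (2 + sqrt(2)*(I*sqrt(2))))*5)**2 = (108 + (9 + (2 + 2*I))*5)**2 = (108 + (11 + 2*I)*5)**2 = (108 + (55 + 10*I))**2 = (163 + 10*I)**2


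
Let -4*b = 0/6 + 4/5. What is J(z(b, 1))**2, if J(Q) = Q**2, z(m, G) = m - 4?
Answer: 194481/625 ≈ 311.17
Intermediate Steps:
b = -1/5 (b = -(0/6 + 4/5)/4 = -(0*(1/6) + 4*(1/5))/4 = -(0 + 4/5)/4 = -1/4*4/5 = -1/5 ≈ -0.20000)
z(m, G) = -4 + m
J(z(b, 1))**2 = ((-4 - 1/5)**2)**2 = ((-21/5)**2)**2 = (441/25)**2 = 194481/625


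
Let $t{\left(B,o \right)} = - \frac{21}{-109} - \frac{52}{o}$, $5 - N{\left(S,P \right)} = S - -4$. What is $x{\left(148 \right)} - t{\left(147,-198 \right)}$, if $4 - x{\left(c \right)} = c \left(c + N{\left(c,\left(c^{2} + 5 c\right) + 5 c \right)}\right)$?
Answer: $- \frac{1558817}{10791} \approx -144.46$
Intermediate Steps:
$N{\left(S,P \right)} = 1 - S$ ($N{\left(S,P \right)} = 5 - \left(S - -4\right) = 5 - \left(S + 4\right) = 5 - \left(4 + S\right) = 1 - S$)
$x{\left(c \right)} = 4 - c$ ($x{\left(c \right)} = 4 - c \left(c - \left(-1 + c\right)\right) = 4 - c 1 = 4 - c$)
$t{\left(B,o \right)} = \frac{21}{109} - \frac{52}{o}$ ($t{\left(B,o \right)} = \left(-21\right) \left(- \frac{1}{109}\right) - \frac{52}{o} = \frac{21}{109} - \frac{52}{o}$)
$x{\left(148 \right)} - t{\left(147,-198 \right)} = \left(4 - 148\right) - \left(\frac{21}{109} - \frac{52}{-198}\right) = \left(4 - 148\right) - \left(\frac{21}{109} - - \frac{26}{99}\right) = -144 - \left(\frac{21}{109} + \frac{26}{99}\right) = -144 - \frac{4913}{10791} = - \frac{1558817}{10791}$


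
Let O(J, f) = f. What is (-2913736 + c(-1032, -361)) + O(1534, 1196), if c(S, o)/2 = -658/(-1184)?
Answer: -862111511/296 ≈ -2.9125e+6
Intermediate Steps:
c(S, o) = 329/296 (c(S, o) = 2*(-658/(-1184)) = 2*(-658*(-1/1184)) = 2*(329/592) = 329/296)
(-2913736 + c(-1032, -361)) + O(1534, 1196) = (-2913736 + 329/296) + 1196 = -862465527/296 + 1196 = -862111511/296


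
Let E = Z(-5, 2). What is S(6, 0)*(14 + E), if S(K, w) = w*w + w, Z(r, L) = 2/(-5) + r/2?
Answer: 0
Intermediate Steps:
Z(r, L) = -2/5 + r/2 (Z(r, L) = 2*(-1/5) + r*(1/2) = -2/5 + r/2)
E = -29/10 (E = -2/5 + (1/2)*(-5) = -2/5 - 5/2 = -29/10 ≈ -2.9000)
S(K, w) = w + w**2 (S(K, w) = w**2 + w = w + w**2)
S(6, 0)*(14 + E) = (0*(1 + 0))*(14 - 29/10) = (0*1)*(111/10) = 0*(111/10) = 0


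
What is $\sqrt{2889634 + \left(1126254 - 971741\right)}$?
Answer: $\sqrt{3044147} \approx 1744.7$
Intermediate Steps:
$\sqrt{2889634 + \left(1126254 - 971741\right)} = \sqrt{2889634 + 154513} = \sqrt{3044147}$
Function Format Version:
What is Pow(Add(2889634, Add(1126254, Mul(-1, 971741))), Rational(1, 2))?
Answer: Pow(3044147, Rational(1, 2)) ≈ 1744.7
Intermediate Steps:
Pow(Add(2889634, Add(1126254, Mul(-1, 971741))), Rational(1, 2)) = Pow(Add(2889634, Add(1126254, -971741)), Rational(1, 2)) = Pow(Add(2889634, 154513), Rational(1, 2)) = Pow(3044147, Rational(1, 2))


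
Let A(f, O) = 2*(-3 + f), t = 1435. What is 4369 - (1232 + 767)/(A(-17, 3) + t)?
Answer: 6092756/1395 ≈ 4367.6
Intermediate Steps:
A(f, O) = -6 + 2*f
4369 - (1232 + 767)/(A(-17, 3) + t) = 4369 - (1232 + 767)/((-6 + 2*(-17)) + 1435) = 4369 - 1999/((-6 - 34) + 1435) = 4369 - 1999/(-40 + 1435) = 4369 - 1999/1395 = 6092756/1395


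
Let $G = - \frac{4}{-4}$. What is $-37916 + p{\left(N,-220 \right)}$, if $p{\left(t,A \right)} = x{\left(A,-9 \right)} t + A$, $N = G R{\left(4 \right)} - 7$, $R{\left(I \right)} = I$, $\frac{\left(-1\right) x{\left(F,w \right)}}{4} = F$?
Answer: $-40776$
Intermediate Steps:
$x{\left(F,w \right)} = - 4 F$
$G = 1$ ($G = \left(-4\right) \left(- \frac{1}{4}\right) = 1$)
$N = -3$ ($N = 1 \cdot 4 - 7 = 4 - 7 = -3$)
$p{\left(t,A \right)} = A - 4 A t$ ($p{\left(t,A \right)} = - 4 A t + A = A - 4 A t$)
$-37916 + p{\left(N,-220 \right)} = -37916 - 220 \left(1 - -12\right) = -37916 - 220 \left(1 + 12\right) = -37916 - 2860 = -40776$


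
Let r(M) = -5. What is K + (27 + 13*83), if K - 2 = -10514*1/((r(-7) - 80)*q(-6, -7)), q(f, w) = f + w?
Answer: 1213826/1105 ≈ 1098.5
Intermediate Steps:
K = -8304/1105 (K = 2 - 10514*1/((-6 - 7)*(-5 - 80)) = 2 - 10514/((-13*(-85))) = 2 - 10514/1105 = -8304/1105 ≈ -7.5149)
K + (27 + 13*83) = -8304/1105 + (27 + 13*83) = -8304/1105 + (27 + 1079) = -8304/1105 + 1106 = 1213826/1105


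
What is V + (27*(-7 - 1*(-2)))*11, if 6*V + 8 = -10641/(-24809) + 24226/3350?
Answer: -61711637293/41555075 ≈ -1485.1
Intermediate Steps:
V = -2350918/41555075 (V = -4/3 + (-10641/(-24809) + 24226/3350)/6 = -4/3 + (-10641*(-1/24809) + 24226*(1/3350))/6 = -4/3 + (10641/24809 + 12113/1675)/6 = -4/3 + (⅙)*(318335092/41555075) = -4/3 + 159167546/124665225 = -2350918/41555075 ≈ -0.056574)
V + (27*(-7 - 1*(-2)))*11 = -2350918/41555075 + (27*(-7 - 1*(-2)))*11 = -2350918/41555075 + (27*(-7 + 2))*11 = -2350918/41555075 + (27*(-5))*11 = -2350918/41555075 - 135*11 = -2350918/41555075 - 1485 = -61711637293/41555075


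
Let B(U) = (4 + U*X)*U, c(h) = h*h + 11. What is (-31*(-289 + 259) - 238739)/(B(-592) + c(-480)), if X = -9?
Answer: 237809/2926133 ≈ 0.081271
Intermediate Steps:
c(h) = 11 + h**2 (c(h) = h**2 + 11 = 11 + h**2)
B(U) = U*(4 - 9*U) (B(U) = (4 + U*(-9))*U = (4 - 9*U)*U = U*(4 - 9*U))
(-31*(-289 + 259) - 238739)/(B(-592) + c(-480)) = (-31*(-289 + 259) - 238739)/(-592*(4 - 9*(-592)) + (11 + (-480)**2)) = (-31*(-30) - 238739)/(-592*(4 + 5328) + (11 + 230400)) = (930 - 238739)/(-592*5332 + 230411) = -237809/(-3156544 + 230411) = -237809/(-2926133) = -237809*(-1/2926133) = 237809/2926133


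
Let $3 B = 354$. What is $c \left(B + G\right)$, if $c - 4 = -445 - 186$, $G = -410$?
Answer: $183084$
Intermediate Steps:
$B = 118$ ($B = \frac{1}{3} \cdot 354 = 118$)
$c = -627$ ($c = 4 - 631 = -627$)
$c \left(B + G\right) = - 627 \left(118 - 410\right) = \left(-627\right) \left(-292\right) = 183084$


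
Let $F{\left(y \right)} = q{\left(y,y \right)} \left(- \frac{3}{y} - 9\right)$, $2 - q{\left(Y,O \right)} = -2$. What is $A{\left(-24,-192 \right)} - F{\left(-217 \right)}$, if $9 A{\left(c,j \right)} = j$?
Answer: $\frac{9512}{651} \approx 14.611$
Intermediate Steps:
$q{\left(Y,O \right)} = 4$ ($q{\left(Y,O \right)} = 2 - -2 = 2 + 2 = 4$)
$F{\left(y \right)} = -36 - \frac{12}{y}$ ($F{\left(y \right)} = 4 \left(- \frac{3}{y} - 9\right) = 4 \left(-9 - \frac{3}{y}\right) = -36 - \frac{12}{y}$)
$A{\left(c,j \right)} = \frac{j}{9}$
$A{\left(-24,-192 \right)} - F{\left(-217 \right)} = \frac{1}{9} \left(-192\right) - \left(-36 - \frac{12}{-217}\right) = - \frac{64}{3} - \left(-36 - - \frac{12}{217}\right) = - \frac{64}{3} - \left(-36 + \frac{12}{217}\right) = - \frac{64}{3} - - \frac{7800}{217} = - \frac{64}{3} + \frac{7800}{217} = \frac{9512}{651}$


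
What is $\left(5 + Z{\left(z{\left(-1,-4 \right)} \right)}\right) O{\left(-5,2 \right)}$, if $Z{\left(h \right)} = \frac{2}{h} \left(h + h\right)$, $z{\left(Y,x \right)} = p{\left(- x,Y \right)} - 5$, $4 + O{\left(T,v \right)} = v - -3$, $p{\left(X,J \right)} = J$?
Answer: $9$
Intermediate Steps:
$O{\left(T,v \right)} = -1 + v$ ($O{\left(T,v \right)} = -4 + \left(v - -3\right) = -4 + \left(v + 3\right) = -4 + \left(3 + v\right) = -1 + v$)
$z{\left(Y,x \right)} = -5 + Y$ ($z{\left(Y,x \right)} = Y - 5 = -5 + Y$)
$Z{\left(h \right)} = 4$ ($Z{\left(h \right)} = \frac{2}{h} 2 h = 4$)
$\left(5 + Z{\left(z{\left(-1,-4 \right)} \right)}\right) O{\left(-5,2 \right)} = \left(5 + 4\right) \left(-1 + 2\right) = 9 \cdot 1 = 9$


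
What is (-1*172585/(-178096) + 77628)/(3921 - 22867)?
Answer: -13825408873/3374206816 ≈ -4.0974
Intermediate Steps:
(-1*172585/(-178096) + 77628)/(3921 - 22867) = (-172585*(-1/178096) + 77628)/(-18946) = (172585/178096 + 77628)*(-1/18946) = (13825408873/178096)*(-1/18946) = -13825408873/3374206816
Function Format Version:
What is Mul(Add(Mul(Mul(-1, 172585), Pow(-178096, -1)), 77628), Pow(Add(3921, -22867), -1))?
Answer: Rational(-13825408873, 3374206816) ≈ -4.0974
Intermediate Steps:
Mul(Add(Mul(Mul(-1, 172585), Pow(-178096, -1)), 77628), Pow(Add(3921, -22867), -1)) = Mul(Add(Mul(-172585, Rational(-1, 178096)), 77628), Pow(-18946, -1)) = Mul(Add(Rational(172585, 178096), 77628), Rational(-1, 18946)) = Mul(Rational(13825408873, 178096), Rational(-1, 18946)) = Rational(-13825408873, 3374206816)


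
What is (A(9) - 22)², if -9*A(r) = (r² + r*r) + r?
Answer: 1681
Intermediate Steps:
A(r) = -2*r²/9 - r/9 (A(r) = -((r² + r*r) + r)/9 = -((r² + r²) + r)/9 = -(2*r² + r)/9 = -(r + 2*r²)/9 = -2*r²/9 - r/9)
(A(9) - 22)² = (-⅑*9*(1 + 2*9) - 22)² = (-⅑*9*(1 + 18) - 22)² = (-⅑*9*19 - 22)² = (-19 - 22)² = (-41)² = 1681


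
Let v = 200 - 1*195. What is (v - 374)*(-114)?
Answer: 42066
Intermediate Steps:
v = 5 (v = 200 - 195 = 5)
(v - 374)*(-114) = (5 - 374)*(-114) = -369*(-114) = 42066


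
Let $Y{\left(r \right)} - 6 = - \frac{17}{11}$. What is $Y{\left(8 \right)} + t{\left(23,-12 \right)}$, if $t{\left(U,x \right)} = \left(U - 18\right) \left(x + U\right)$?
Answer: $\frac{654}{11} \approx 59.455$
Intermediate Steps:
$Y{\left(r \right)} = \frac{49}{11}$ ($Y{\left(r \right)} = 6 - \frac{17}{11} = \frac{49}{11}$)
$t{\left(U,x \right)} = \left(-18 + U\right) \left(U + x\right)$
$Y{\left(8 \right)} + t{\left(23,-12 \right)} = \frac{49}{11} + \left(23^{2} - 414 - -216 + 23 \left(-12\right)\right) = \frac{49}{11} + \left(529 - 414 + 216 - 276\right) = \frac{49}{11} + 55 = \frac{654}{11}$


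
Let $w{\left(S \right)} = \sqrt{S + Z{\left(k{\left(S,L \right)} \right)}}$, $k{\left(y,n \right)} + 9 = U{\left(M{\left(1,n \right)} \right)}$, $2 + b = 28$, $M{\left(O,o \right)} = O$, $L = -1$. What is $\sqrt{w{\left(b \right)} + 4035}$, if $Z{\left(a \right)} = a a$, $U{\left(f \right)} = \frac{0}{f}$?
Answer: $\sqrt{4035 + \sqrt{107}} \approx 63.603$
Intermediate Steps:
$U{\left(f \right)} = 0$
$b = 26$ ($b = -2 + 28 = 26$)
$k{\left(y,n \right)} = -9$ ($k{\left(y,n \right)} = -9 + 0 = -9$)
$Z{\left(a \right)} = a^{2}$
$w{\left(S \right)} = \sqrt{81 + S}$ ($w{\left(S \right)} = \sqrt{S + \left(-9\right)^{2}} = \sqrt{S + 81} = \sqrt{81 + S}$)
$\sqrt{w{\left(b \right)} + 4035} = \sqrt{\sqrt{81 + 26} + 4035} = \sqrt{\sqrt{107} + 4035} = \sqrt{4035 + \sqrt{107}}$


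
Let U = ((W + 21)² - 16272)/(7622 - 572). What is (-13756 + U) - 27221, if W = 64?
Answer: -288896897/7050 ≈ -40978.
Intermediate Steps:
U = -9047/7050 (U = ((64 + 21)² - 16272)/(7622 - 572) = (85² - 16272)/7050 = (7225 - 16272)*(1/7050) = -9047*1/7050 = -9047/7050 ≈ -1.2833)
(-13756 + U) - 27221 = (-13756 - 9047/7050) - 27221 = -96988847/7050 - 27221 = -288896897/7050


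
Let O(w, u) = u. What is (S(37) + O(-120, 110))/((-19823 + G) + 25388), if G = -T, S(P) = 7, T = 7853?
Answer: -9/176 ≈ -0.051136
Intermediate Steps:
G = -7853 (G = -1*7853 = -7853)
(S(37) + O(-120, 110))/((-19823 + G) + 25388) = (7 + 110)/((-19823 - 7853) + 25388) = 117/(-27676 + 25388) = 117/(-2288) = 117*(-1/2288) = -9/176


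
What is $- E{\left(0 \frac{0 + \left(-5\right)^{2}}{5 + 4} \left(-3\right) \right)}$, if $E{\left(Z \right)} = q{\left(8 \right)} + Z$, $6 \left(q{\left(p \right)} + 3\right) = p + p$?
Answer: $\frac{1}{3} \approx 0.33333$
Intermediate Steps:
$q{\left(p \right)} = -3 + \frac{p}{3}$ ($q{\left(p \right)} = -3 + \frac{p + p}{6} = -3 + \frac{2 p}{6} = -3 + \frac{p}{3}$)
$E{\left(Z \right)} = - \frac{1}{3} + Z$ ($E{\left(Z \right)} = \left(-3 + \frac{1}{3} \cdot 8\right) + Z = \left(-3 + \frac{8}{3}\right) + Z = - \frac{1}{3} + Z$)
$- E{\left(0 \frac{0 + \left(-5\right)^{2}}{5 + 4} \left(-3\right) \right)} = - (- \frac{1}{3} + 0 \frac{0 + \left(-5\right)^{2}}{5 + 4} \left(-3\right)) = - (- \frac{1}{3} + 0 \frac{0 + 25}{9} \left(-3\right)) = - (- \frac{1}{3} + 0 \cdot 25 \cdot \frac{1}{9} \left(-3\right)) = - (- \frac{1}{3} + 0 \cdot \frac{25}{9} \left(-3\right)) = - (- \frac{1}{3} + 0 \left(-3\right)) = - (- \frac{1}{3} + 0) = \left(-1\right) \left(- \frac{1}{3}\right) = \frac{1}{3}$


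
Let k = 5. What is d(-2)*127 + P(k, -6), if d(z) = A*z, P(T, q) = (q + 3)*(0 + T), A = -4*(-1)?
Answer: -1031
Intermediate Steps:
A = 4
P(T, q) = T*(3 + q) (P(T, q) = (3 + q)*T = T*(3 + q))
d(z) = 4*z
d(-2)*127 + P(k, -6) = (4*(-2))*127 + 5*(3 - 6) = -8*127 + 5*(-3) = -1016 - 15 = -1031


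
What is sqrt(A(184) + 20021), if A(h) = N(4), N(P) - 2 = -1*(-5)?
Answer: 2*sqrt(5007) ≈ 141.52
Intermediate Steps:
N(P) = 7 (N(P) = 2 - 1*(-5) = 2 + 5 = 7)
A(h) = 7
sqrt(A(184) + 20021) = sqrt(7 + 20021) = sqrt(20028) = 2*sqrt(5007)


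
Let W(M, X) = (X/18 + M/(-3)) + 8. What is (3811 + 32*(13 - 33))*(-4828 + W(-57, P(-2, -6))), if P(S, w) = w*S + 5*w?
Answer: -15227142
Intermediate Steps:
P(S, w) = 5*w + S*w (P(S, w) = S*w + 5*w = 5*w + S*w)
W(M, X) = 8 - M/3 + X/18 (W(M, X) = (X*(1/18) + M*(-1/3)) + 8 = (X/18 - M/3) + 8 = (-M/3 + X/18) + 8 = 8 - M/3 + X/18)
(3811 + 32*(13 - 33))*(-4828 + W(-57, P(-2, -6))) = (3811 + 32*(13 - 33))*(-4828 + (8 - 1/3*(-57) + (-6*(5 - 2))/18)) = (3811 + 32*(-20))*(-4828 + (8 + 19 + (-6*3)/18)) = (3811 - 640)*(-4828 + (8 + 19 + (1/18)*(-18))) = 3171*(-4828 + (8 + 19 - 1)) = 3171*(-4828 + 26) = 3171*(-4802) = -15227142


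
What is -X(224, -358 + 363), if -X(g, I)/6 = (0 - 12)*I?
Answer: -360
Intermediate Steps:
X(g, I) = 72*I (X(g, I) = -6*(0 - 12)*I = -(-72)*I = 72*I)
-X(224, -358 + 363) = -72*(-358 + 363) = -72*5 = -1*360 = -360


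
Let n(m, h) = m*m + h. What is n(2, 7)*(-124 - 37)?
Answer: -1771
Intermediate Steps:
n(m, h) = h + m² (n(m, h) = m² + h = h + m²)
n(2, 7)*(-124 - 37) = (7 + 2²)*(-124 - 37) = (7 + 4)*(-161) = 11*(-161) = -1771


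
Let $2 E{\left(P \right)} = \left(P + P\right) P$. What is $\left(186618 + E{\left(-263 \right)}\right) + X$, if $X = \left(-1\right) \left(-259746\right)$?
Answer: $515533$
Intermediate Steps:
$E{\left(P \right)} = P^{2}$ ($E{\left(P \right)} = \frac{\left(P + P\right) P}{2} = \frac{2 P P}{2} = \frac{2 P^{2}}{2} = P^{2}$)
$X = 259746$
$\left(186618 + E{\left(-263 \right)}\right) + X = \left(186618 + \left(-263\right)^{2}\right) + 259746 = \left(186618 + 69169\right) + 259746 = 255787 + 259746 = 515533$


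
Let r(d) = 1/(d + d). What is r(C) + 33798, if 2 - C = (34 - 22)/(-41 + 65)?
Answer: 101395/3 ≈ 33798.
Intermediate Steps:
C = 3/2 (C = 2 - (34 - 22)/(-41 + 65) = 2 - 12/24 = 2 - 1*½ = 2 - ½ = 3/2 ≈ 1.5000)
r(d) = 1/(2*d)
r(C) + 33798 = 1/(2*(3/2)) + 33798 = (½)*(⅔) + 33798 = ⅓ + 33798 = 101395/3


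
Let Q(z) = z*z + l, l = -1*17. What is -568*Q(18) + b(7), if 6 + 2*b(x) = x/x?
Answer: -348757/2 ≈ -1.7438e+5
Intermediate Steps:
l = -17
b(x) = -5/2 (b(x) = -3 + (x/x)/2 = -3 + (½)*1 = -3 + ½ = -5/2)
Q(z) = -17 + z² (Q(z) = z*z - 17 = z² - 17 = -17 + z²)
-568*Q(18) + b(7) = -568*(-17 + 18²) - 5/2 = -568*(-17 + 324) - 5/2 = -568*307 - 5/2 = -174376 - 5/2 = -348757/2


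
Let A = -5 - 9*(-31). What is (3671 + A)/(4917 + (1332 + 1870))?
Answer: 3945/8119 ≈ 0.48590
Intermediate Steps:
A = 274 (A = -5 + 279 = 274)
(3671 + A)/(4917 + (1332 + 1870)) = (3671 + 274)/(4917 + (1332 + 1870)) = 3945/(4917 + 3202) = 3945/8119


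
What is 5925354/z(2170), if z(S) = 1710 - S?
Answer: -2962677/230 ≈ -12881.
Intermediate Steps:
5925354/z(2170) = 5925354/(1710 - 1*2170) = 5925354/(1710 - 2170) = 5925354/(-460) = 5925354*(-1/460) = -2962677/230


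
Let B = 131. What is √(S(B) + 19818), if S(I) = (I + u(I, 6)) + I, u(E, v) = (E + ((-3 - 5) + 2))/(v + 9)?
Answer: √180795/3 ≈ 141.73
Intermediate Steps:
u(E, v) = (-6 + E)/(9 + v) (u(E, v) = (E + (-8 + 2))/(9 + v) = (E - 6)/(9 + v) = (-6 + E)/(9 + v))
S(I) = -⅖ + 31*I/15 (S(I) = (I + (-6 + I)/(9 + 6)) + I = (I + (-6 + I)/15) + I = (I + (-⅖ + I/15)) + I = (-⅖ + 16*I/15) + I = -⅖ + 31*I/15)
√(S(B) + 19818) = √((-⅖ + (31/15)*131) + 19818) = √((-⅖ + 4061/15) + 19818) = √(811/3 + 19818) = √(60265/3) = √180795/3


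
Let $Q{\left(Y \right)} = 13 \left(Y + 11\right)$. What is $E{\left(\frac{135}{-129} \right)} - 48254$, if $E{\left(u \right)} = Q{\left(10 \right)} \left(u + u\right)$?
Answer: $- \frac{2099492}{43} \approx -48825.0$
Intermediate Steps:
$Q{\left(Y \right)} = 143 + 13 Y$ ($Q{\left(Y \right)} = 13 \left(11 + Y\right) = 143 + 13 Y$)
$E{\left(u \right)} = 546 u$ ($E{\left(u \right)} = \left(143 + 13 \cdot 10\right) \left(u + u\right) = \left(143 + 130\right) 2 u = 273 \cdot 2 u = 546 u$)
$E{\left(\frac{135}{-129} \right)} - 48254 = 546 \frac{135}{-129} - 48254 = 546 \cdot 135 \left(- \frac{1}{129}\right) - 48254 = 546 \left(- \frac{45}{43}\right) - 48254 = - \frac{24570}{43} - 48254 = - \frac{2099492}{43}$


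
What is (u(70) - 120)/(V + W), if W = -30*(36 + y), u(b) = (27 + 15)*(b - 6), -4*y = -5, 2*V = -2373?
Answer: -107/96 ≈ -1.1146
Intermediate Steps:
V = -2373/2 (V = (1/2)*(-2373) = -2373/2 ≈ -1186.5)
y = 5/4 (y = -1/4*(-5) = 5/4 ≈ 1.2500)
u(b) = -252 + 42*b (u(b) = 42*(-6 + b) = -252 + 42*b)
W = -2235/2 (W = -30*(36 + 5/4) = -30*149/4 = -2235/2 ≈ -1117.5)
(u(70) - 120)/(V + W) = ((-252 + 42*70) - 120)/(-2373/2 - 2235/2) = ((-252 + 2940) - 120)/(-2304) = (2688 - 120)*(-1/2304) = 2568*(-1/2304) = -107/96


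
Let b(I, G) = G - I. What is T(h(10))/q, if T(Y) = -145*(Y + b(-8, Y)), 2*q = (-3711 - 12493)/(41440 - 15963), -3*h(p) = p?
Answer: 7388330/12153 ≈ 607.94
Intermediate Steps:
h(p) = -p/3
q = -8102/25477 (q = ((-3711 - 12493)/(41440 - 15963))/2 = (-16204/25477)/2 = (-16204*1/25477)/2 = (½)*(-16204/25477) = -8102/25477 ≈ -0.31801)
T(Y) = -1160 - 290*Y (T(Y) = -145*(Y + (Y - 1*(-8))) = -145*(Y + (Y + 8)) = -145*(Y + (8 + Y)) = -145*(8 + 2*Y) = -1160 - 290*Y)
T(h(10))/q = (-1160 - (-290)*10/3)/(-8102/25477) = (-1160 - 290*(-10/3))*(-25477/8102) = (-1160 + 2900/3)*(-25477/8102) = -580/3*(-25477/8102) = 7388330/12153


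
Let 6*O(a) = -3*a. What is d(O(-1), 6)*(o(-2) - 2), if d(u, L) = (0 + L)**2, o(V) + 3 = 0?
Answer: -180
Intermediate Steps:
O(a) = -a/2 (O(a) = (-3*a)/6 = -a/2)
o(V) = -3 (o(V) = -3 + 0 = -3)
d(u, L) = L**2
d(O(-1), 6)*(o(-2) - 2) = 6**2*(-3 - 2) = 36*(-5) = -180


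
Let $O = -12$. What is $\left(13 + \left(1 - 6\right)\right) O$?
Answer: $-96$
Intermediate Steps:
$\left(13 + \left(1 - 6\right)\right) O = \left(13 + \left(1 - 6\right)\right) \left(-12\right) = \left(13 - 5\right) \left(-12\right) = 8 \left(-12\right) = -96$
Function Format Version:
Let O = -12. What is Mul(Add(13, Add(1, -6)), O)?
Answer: -96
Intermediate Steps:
Mul(Add(13, Add(1, -6)), O) = Mul(Add(13, Add(1, -6)), -12) = Mul(Add(13, -5), -12) = Mul(8, -12) = -96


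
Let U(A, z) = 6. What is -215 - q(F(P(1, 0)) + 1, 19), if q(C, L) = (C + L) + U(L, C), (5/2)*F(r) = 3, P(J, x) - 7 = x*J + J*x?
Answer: -1211/5 ≈ -242.20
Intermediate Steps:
P(J, x) = 7 + 2*J*x (P(J, x) = 7 + (x*J + J*x) = 7 + (J*x + J*x) = 7 + 2*J*x)
F(r) = 6/5 (F(r) = (⅖)*3 = 6/5)
q(C, L) = 6 + C + L (q(C, L) = (C + L) + 6 = 6 + C + L)
-215 - q(F(P(1, 0)) + 1, 19) = -215 - (6 + (6/5 + 1) + 19) = -215 - (6 + 11/5 + 19) = -215 - 1*136/5 = -215 - 136/5 = -1211/5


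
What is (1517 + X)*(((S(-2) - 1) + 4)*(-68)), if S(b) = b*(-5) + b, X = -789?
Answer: -544544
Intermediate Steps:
S(b) = -4*b (S(b) = -5*b + b = -4*b)
(1517 + X)*(((S(-2) - 1) + 4)*(-68)) = (1517 - 789)*(((-4*(-2) - 1) + 4)*(-68)) = 728*(((8 - 1) + 4)*(-68)) = 728*((7 + 4)*(-68)) = 728*(11*(-68)) = 728*(-748) = -544544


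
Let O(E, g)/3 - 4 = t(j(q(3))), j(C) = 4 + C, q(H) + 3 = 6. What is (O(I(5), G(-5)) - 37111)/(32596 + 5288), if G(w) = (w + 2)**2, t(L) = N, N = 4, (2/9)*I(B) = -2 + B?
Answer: -37087/37884 ≈ -0.97896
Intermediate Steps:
I(B) = -9 + 9*B/2 (I(B) = 9*(-2 + B)/2 = -9 + 9*B/2)
q(H) = 3 (q(H) = -3 + 6 = 3)
t(L) = 4
G(w) = (2 + w)**2
O(E, g) = 24 (O(E, g) = 12 + 3*4 = 12 + 12 = 24)
(O(I(5), G(-5)) - 37111)/(32596 + 5288) = (24 - 37111)/(32596 + 5288) = -37087/37884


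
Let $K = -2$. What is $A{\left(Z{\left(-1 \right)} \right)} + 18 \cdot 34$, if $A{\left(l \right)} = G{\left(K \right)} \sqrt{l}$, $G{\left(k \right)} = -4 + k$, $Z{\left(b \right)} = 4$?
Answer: $600$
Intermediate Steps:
$A{\left(l \right)} = - 6 \sqrt{l}$ ($A{\left(l \right)} = \left(-4 - 2\right) \sqrt{l} = - 6 \sqrt{l}$)
$A{\left(Z{\left(-1 \right)} \right)} + 18 \cdot 34 = - 6 \sqrt{4} + 18 \cdot 34 = \left(-6\right) 2 + 612 = -12 + 612 = 600$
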